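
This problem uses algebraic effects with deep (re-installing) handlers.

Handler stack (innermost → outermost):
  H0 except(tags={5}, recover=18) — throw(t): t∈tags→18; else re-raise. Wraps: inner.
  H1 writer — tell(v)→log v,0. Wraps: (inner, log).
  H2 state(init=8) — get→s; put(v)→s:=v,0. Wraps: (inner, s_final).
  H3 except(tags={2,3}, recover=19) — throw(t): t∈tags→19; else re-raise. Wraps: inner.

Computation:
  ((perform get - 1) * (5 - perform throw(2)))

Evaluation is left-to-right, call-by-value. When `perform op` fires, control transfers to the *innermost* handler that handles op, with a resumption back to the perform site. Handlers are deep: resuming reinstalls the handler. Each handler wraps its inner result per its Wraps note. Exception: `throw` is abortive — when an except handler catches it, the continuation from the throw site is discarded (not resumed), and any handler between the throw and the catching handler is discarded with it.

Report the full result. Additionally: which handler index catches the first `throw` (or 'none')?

Evaluation trace:
get @ H2 ⇒ 8
throw(2) @ H0 re-raised
throw(2) @ H3 caught ⇒ 19
= 19

Answer: 19 ; first throw caught by: H3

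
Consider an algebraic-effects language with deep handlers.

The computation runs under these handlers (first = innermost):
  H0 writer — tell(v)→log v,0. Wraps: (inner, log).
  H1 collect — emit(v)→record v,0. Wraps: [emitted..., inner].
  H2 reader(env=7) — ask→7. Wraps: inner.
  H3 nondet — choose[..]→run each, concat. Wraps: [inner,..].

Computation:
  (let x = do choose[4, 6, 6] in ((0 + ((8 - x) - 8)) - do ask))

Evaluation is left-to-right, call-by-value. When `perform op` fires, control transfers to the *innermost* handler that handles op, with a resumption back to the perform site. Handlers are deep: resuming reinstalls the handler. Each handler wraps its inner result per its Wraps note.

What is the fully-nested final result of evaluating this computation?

Evaluation trace:
choose[4, 6, 6] @ H3
  branch[0] choose=4:
    ask @ H2 ⇒ 7
    H0 returns (-11, ())
    H1 returns [(-11, ())]
    H2 returns [(-11, ())]
    H3 returns [[(-11, ())]]
  branch[1] choose=6:
    ask @ H2 ⇒ 7
    H0 returns (-13, ())
    H1 returns [(-13, ())]
    H2 returns [(-13, ())]
    H3 returns [[(-13, ())]]
  branch[2] choose=6:
    ask @ H2 ⇒ 7
    H0 returns (-13, ())
    H1 returns [(-13, ())]
    H2 returns [(-13, ())]
    H3 returns [[(-13, ())]]
= [[(-11, ())], [(-13, ())], [(-13, ())]]

Answer: [[(-11, ())], [(-13, ())], [(-13, ())]]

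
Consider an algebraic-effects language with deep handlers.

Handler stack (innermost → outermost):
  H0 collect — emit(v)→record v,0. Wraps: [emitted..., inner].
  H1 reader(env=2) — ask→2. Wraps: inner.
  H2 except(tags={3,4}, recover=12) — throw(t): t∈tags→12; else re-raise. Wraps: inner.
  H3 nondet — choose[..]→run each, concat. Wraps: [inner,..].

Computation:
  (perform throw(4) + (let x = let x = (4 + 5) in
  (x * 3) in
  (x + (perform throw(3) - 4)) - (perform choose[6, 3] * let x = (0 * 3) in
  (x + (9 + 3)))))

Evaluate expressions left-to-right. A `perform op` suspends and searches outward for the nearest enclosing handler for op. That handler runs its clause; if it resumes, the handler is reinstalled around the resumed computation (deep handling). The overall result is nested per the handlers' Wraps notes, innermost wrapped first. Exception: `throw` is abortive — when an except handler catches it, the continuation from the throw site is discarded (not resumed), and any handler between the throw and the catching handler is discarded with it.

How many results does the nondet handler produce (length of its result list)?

Answer: 1

Step-by-step:
throw(4) @ H2 caught ⇒ 12
H3 returns [12]
= [12]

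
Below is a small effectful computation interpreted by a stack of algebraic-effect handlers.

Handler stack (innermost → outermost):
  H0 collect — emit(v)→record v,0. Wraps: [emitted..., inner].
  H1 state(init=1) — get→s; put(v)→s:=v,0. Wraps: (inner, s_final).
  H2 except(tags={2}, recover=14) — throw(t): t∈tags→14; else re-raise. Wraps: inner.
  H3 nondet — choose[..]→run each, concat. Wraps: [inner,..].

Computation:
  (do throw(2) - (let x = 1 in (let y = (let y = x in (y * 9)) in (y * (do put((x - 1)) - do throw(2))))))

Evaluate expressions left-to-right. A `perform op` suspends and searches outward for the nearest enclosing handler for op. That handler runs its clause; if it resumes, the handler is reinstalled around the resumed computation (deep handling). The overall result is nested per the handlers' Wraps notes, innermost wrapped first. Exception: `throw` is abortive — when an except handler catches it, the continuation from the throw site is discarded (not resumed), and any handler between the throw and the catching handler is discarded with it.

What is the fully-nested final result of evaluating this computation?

Evaluation trace:
throw(2) @ H2 caught ⇒ 14
H3 returns [14]
= [14]

Answer: [14]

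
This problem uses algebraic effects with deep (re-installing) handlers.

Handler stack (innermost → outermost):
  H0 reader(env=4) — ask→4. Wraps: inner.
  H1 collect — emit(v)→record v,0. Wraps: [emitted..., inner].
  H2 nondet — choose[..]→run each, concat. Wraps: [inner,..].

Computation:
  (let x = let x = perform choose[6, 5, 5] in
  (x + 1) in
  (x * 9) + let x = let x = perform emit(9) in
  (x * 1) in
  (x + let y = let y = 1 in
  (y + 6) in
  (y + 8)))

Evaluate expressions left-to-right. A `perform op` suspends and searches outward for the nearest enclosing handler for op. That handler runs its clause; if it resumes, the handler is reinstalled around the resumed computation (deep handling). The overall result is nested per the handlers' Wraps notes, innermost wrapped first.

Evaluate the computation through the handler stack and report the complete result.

Working:
choose[6, 5, 5] @ H2
  branch[0] choose=6:
    emit(9) @ H1 ⇒ out+=9
    H0 returns 78
    H1 returns [9, 78]
    H2 returns [[9, 78]]
  branch[1] choose=5:
    emit(9) @ H1 ⇒ out+=9
    H0 returns 69
    H1 returns [9, 69]
    H2 returns [[9, 69]]
  branch[2] choose=5:
    emit(9) @ H1 ⇒ out+=9
    H0 returns 69
    H1 returns [9, 69]
    H2 returns [[9, 69]]
= [[9, 78], [9, 69], [9, 69]]

Answer: [[9, 78], [9, 69], [9, 69]]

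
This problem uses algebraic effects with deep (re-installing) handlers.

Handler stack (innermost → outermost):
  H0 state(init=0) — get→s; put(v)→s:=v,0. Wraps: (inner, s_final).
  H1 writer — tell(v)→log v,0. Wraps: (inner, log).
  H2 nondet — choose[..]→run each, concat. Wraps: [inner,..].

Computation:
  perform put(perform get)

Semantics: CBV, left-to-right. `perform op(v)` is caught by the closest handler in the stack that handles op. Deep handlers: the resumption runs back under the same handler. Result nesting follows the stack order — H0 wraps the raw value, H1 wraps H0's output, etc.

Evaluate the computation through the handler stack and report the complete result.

Step-by-step:
get @ H0 ⇒ 0
put(0) @ H0 ⇒ s:=0
H0 returns (0, 0)
H1 returns ((0, 0), ())
H2 returns [((0, 0), ())]
= [((0, 0), ())]

Answer: [((0, 0), ())]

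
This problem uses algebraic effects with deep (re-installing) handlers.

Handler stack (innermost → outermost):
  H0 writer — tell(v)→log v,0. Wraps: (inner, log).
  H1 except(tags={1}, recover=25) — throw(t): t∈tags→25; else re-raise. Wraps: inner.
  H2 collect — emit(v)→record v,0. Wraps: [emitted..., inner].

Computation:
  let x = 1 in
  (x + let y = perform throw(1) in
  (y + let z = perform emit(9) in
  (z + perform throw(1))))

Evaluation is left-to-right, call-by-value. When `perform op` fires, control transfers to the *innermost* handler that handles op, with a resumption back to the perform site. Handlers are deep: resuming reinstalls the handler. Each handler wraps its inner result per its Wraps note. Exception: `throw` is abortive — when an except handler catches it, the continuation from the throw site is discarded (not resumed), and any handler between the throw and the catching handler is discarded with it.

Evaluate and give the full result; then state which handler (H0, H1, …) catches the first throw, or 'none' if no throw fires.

Answer: [25] ; first throw caught by: H1

Working:
throw(1) @ H1 caught ⇒ 25
H2 returns [25]
= [25]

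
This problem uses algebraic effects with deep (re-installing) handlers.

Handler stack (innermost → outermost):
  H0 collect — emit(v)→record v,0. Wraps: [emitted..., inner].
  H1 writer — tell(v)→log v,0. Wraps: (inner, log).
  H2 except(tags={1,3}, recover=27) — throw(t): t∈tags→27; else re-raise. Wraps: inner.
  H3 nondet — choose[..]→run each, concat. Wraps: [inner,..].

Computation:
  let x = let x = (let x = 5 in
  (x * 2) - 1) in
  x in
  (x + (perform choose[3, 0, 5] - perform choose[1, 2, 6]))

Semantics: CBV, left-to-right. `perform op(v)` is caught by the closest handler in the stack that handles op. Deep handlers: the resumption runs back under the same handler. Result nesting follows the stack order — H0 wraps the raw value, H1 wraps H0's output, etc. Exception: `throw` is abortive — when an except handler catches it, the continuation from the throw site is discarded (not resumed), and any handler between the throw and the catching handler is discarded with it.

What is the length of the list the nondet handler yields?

Step-by-step:
choose[3, 0, 5] @ H3
  branch[0] choose=3:
    choose[1, 2, 6] @ H3
      branch[0] choose=1:
        H0 returns [11]
        H1 returns ([11], ())
        H2 returns ([11], ())
        H3 returns [([11], ())]
      branch[1] choose=2:
        H0 returns [10]
        H1 returns ([10], ())
        H2 returns ([10], ())
        H3 returns [([10], ())]
      branch[2] choose=6:
        H0 returns [6]
        H1 returns ([6], ())
        H2 returns ([6], ())
        H3 returns [([6], ())]
  branch[1] choose=0:
    choose[1, 2, 6] @ H3
      branch[0] choose=1:
        H0 returns [8]
        H1 returns ([8], ())
        H2 returns ([8], ())
        H3 returns [([8], ())]
      branch[1] choose=2:
        H0 returns [7]
        H1 returns ([7], ())
        H2 returns ([7], ())
        H3 returns [([7], ())]
      branch[2] choose=6:
        H0 returns [3]
        H1 returns ([3], ())
        H2 returns ([3], ())
        H3 returns [([3], ())]
  branch[2] choose=5:
    choose[1, 2, 6] @ H3
      branch[0] choose=1:
        H0 returns [13]
        H1 returns ([13], ())
        H2 returns ([13], ())
        H3 returns [([13], ())]
      branch[1] choose=2:
        H0 returns [12]
        H1 returns ([12], ())
        H2 returns ([12], ())
        H3 returns [([12], ())]
      branch[2] choose=6:
        H0 returns [8]
        H1 returns ([8], ())
        H2 returns ([8], ())
        H3 returns [([8], ())]
= [([11], ()), ([10], ()), ([6], ()), ([8], ()), ([7], ()), ([3], ()), ([13], ()), ([12], ()), ([8], ())]

Answer: 9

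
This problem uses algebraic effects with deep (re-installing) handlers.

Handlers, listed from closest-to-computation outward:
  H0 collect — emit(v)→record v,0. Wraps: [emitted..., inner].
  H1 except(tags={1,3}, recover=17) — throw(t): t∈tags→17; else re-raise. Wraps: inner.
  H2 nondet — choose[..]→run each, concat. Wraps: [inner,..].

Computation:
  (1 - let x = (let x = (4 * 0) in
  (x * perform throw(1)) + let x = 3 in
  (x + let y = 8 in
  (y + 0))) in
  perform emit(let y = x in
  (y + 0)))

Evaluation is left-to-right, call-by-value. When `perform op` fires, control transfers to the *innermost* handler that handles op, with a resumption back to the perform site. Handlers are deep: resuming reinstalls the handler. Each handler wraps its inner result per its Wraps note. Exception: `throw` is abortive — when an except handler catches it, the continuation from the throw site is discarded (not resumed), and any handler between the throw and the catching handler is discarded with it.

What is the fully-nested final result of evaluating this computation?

Answer: [17]

Step-by-step:
throw(1) @ H1 caught ⇒ 17
H2 returns [17]
= [17]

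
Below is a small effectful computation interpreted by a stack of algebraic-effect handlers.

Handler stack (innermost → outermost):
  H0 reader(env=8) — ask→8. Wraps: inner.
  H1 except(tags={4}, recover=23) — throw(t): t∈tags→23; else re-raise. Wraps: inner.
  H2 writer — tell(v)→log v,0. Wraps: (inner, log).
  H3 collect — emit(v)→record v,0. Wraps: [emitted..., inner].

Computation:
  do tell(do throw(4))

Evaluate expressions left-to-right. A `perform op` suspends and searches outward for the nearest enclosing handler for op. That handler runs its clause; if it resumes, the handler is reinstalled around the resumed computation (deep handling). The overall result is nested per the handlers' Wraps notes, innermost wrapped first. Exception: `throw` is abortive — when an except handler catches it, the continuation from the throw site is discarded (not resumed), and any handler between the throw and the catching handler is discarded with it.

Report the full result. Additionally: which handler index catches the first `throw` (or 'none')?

Evaluation trace:
throw(4) @ H1 caught ⇒ 23
H2 returns (23, ())
H3 returns [(23, ())]
= [(23, ())]

Answer: [(23, ())] ; first throw caught by: H1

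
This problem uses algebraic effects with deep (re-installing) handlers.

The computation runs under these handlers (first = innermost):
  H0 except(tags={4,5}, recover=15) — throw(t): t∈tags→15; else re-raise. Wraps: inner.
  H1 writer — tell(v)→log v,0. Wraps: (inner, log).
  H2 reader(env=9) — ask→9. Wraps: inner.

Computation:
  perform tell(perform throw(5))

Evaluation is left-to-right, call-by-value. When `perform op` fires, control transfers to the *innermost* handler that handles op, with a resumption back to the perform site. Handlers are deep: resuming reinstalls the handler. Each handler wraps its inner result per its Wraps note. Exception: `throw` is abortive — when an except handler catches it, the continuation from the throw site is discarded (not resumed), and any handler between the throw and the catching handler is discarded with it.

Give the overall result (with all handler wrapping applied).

Answer: (15, ())

Working:
throw(5) @ H0 caught ⇒ 15
H1 returns (15, ())
H2 returns (15, ())
= (15, ())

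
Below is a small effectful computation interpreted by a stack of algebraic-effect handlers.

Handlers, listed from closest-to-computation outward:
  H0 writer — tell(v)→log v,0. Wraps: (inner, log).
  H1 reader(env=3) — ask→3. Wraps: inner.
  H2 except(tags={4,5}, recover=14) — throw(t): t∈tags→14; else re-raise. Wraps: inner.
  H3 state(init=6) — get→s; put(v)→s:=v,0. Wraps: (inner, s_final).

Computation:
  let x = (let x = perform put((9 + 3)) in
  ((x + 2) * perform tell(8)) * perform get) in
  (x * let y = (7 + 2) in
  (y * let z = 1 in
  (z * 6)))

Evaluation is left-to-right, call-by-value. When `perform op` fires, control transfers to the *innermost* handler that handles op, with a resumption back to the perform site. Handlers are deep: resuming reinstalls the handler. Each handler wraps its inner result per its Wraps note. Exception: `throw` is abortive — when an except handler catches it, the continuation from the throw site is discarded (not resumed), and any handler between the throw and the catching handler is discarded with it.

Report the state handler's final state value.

Answer: 12

Working:
put(12) @ H3 ⇒ s:=12
tell(8) @ H0 ⇒ log+=8
get @ H3 ⇒ 12
H0 returns (0, (8))
H1 returns (0, (8))
H2 returns (0, (8))
H3 returns ((0, (8)), 12)
= ((0, (8)), 12)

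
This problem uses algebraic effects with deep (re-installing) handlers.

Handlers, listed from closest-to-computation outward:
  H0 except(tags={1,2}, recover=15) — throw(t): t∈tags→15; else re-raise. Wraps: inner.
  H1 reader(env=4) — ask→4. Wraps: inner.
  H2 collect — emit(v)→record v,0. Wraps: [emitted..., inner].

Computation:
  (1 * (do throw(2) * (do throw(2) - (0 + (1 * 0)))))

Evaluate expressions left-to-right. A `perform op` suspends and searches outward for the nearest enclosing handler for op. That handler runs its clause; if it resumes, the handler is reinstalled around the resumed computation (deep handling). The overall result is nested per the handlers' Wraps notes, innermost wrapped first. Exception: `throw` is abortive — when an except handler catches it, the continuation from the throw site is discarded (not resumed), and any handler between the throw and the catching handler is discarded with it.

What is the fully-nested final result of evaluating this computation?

Working:
throw(2) @ H0 caught ⇒ 15
H1 returns 15
H2 returns [15]
= [15]

Answer: [15]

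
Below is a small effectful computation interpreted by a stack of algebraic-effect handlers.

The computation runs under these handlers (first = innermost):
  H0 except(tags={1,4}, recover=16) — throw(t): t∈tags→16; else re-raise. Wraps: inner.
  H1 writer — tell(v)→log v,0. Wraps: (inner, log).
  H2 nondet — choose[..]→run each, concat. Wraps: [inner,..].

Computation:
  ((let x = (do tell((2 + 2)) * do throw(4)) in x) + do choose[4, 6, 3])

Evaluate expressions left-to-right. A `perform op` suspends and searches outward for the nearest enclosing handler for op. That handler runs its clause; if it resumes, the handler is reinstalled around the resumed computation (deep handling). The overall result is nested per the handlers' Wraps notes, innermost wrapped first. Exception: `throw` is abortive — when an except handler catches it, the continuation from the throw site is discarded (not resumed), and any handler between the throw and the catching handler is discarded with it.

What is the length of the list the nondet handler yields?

Working:
tell(4) @ H1 ⇒ log+=4
throw(4) @ H0 caught ⇒ 16
H1 returns (16, (4))
H2 returns [(16, (4))]
= [(16, (4))]

Answer: 1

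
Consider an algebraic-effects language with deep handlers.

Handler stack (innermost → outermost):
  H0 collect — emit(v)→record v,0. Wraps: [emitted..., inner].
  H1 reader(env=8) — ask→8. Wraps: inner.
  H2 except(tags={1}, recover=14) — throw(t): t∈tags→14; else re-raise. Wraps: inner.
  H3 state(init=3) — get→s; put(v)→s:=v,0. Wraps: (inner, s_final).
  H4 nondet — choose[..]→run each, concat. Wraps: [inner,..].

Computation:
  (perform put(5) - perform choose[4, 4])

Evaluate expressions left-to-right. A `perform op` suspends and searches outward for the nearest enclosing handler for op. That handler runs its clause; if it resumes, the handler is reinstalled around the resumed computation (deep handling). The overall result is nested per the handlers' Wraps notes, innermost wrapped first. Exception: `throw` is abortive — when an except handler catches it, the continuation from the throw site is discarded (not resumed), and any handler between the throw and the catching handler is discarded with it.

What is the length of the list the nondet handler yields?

Answer: 2

Working:
put(5) @ H3 ⇒ s:=5
choose[4, 4] @ H4
  branch[0] choose=4:
    H0 returns [-4]
    H1 returns [-4]
    H2 returns [-4]
    H3 returns ([-4], 5)
    H4 returns [([-4], 5)]
  branch[1] choose=4:
    H0 returns [-4]
    H1 returns [-4]
    H2 returns [-4]
    H3 returns ([-4], 5)
    H4 returns [([-4], 5)]
= [([-4], 5), ([-4], 5)]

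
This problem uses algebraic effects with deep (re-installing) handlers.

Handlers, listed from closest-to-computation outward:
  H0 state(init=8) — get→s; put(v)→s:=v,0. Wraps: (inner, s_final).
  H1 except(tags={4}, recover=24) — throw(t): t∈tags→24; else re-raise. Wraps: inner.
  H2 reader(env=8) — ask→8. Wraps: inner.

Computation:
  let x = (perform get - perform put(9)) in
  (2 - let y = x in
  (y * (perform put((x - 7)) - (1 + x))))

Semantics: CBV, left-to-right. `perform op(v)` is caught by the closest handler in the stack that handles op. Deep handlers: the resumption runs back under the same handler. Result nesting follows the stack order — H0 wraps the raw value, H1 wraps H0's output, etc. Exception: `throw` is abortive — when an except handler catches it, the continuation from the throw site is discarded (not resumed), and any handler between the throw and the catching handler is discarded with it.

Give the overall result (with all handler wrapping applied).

Answer: (74, 1)

Working:
get @ H0 ⇒ 8
put(9) @ H0 ⇒ s:=9
put(1) @ H0 ⇒ s:=1
H0 returns (74, 1)
H1 returns (74, 1)
H2 returns (74, 1)
= (74, 1)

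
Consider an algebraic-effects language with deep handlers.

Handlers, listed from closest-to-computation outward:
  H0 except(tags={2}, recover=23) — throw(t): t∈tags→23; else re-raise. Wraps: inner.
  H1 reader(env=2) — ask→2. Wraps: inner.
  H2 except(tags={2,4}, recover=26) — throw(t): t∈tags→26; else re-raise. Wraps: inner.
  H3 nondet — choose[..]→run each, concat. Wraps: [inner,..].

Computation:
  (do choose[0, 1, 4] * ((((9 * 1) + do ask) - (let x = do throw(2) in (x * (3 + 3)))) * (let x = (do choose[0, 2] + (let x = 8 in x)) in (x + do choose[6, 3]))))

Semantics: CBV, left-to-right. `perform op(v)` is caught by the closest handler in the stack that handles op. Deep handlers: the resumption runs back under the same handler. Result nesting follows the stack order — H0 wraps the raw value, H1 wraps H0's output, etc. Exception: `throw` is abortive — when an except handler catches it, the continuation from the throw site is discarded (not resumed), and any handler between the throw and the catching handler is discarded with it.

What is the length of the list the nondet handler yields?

Working:
choose[0, 1, 4] @ H3
  branch[0] choose=0:
    ask @ H1 ⇒ 2
    throw(2) @ H0 caught ⇒ 23
    H1 returns 23
    H2 returns 23
    H3 returns [23]
  branch[1] choose=1:
    ask @ H1 ⇒ 2
    throw(2) @ H0 caught ⇒ 23
    H1 returns 23
    H2 returns 23
    H3 returns [23]
  branch[2] choose=4:
    ask @ H1 ⇒ 2
    throw(2) @ H0 caught ⇒ 23
    H1 returns 23
    H2 returns 23
    H3 returns [23]
= [23, 23, 23]

Answer: 3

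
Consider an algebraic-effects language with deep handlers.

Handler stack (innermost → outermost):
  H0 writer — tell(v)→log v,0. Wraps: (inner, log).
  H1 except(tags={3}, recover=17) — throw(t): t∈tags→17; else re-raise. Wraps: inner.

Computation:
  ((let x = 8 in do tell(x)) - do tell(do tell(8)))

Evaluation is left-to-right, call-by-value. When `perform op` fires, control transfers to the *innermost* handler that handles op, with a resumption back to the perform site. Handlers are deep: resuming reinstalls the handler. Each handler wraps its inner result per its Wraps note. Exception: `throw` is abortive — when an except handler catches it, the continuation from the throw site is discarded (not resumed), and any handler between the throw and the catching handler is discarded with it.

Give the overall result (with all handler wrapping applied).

Working:
tell(8) @ H0 ⇒ log+=8
tell(8) @ H0 ⇒ log+=8
tell(0) @ H0 ⇒ log+=0
H0 returns (0, (8, 8, 0))
H1 returns (0, (8, 8, 0))
= (0, (8, 8, 0))

Answer: (0, (8, 8, 0))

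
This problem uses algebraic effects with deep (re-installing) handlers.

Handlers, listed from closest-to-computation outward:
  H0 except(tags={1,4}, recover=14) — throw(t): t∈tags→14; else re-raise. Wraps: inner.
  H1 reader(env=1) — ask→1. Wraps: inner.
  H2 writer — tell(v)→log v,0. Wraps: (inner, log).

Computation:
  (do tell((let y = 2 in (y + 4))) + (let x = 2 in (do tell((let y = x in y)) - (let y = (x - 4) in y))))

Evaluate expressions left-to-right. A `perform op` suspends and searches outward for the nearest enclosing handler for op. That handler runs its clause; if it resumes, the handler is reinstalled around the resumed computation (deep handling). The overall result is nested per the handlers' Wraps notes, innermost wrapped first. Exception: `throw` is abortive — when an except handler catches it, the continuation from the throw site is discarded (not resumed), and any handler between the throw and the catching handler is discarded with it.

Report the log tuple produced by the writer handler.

Step-by-step:
tell(6) @ H2 ⇒ log+=6
tell(2) @ H2 ⇒ log+=2
H0 returns 2
H1 returns 2
H2 returns (2, (6, 2))
= (2, (6, 2))

Answer: (6, 2)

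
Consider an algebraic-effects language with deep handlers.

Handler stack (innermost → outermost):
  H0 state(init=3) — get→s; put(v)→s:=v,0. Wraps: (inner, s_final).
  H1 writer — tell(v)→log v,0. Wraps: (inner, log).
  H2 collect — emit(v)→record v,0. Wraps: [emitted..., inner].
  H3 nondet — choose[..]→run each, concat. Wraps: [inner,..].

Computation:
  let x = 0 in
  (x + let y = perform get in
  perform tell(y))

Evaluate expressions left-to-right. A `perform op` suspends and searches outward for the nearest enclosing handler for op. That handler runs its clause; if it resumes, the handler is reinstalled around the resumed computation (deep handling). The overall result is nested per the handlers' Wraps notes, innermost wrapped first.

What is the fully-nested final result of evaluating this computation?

Answer: [[((0, 3), (3))]]

Step-by-step:
get @ H0 ⇒ 3
tell(3) @ H1 ⇒ log+=3
H0 returns (0, 3)
H1 returns ((0, 3), (3))
H2 returns [((0, 3), (3))]
H3 returns [[((0, 3), (3))]]
= [[((0, 3), (3))]]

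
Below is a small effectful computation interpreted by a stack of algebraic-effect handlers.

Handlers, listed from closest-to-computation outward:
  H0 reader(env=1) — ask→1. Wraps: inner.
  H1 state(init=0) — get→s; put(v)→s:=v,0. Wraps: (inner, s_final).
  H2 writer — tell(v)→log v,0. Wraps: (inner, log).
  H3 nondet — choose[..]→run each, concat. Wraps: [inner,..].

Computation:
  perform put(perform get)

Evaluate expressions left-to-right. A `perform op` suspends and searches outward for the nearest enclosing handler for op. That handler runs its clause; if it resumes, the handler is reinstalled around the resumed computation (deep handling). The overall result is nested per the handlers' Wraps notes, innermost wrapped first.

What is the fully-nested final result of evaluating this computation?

Evaluation trace:
get @ H1 ⇒ 0
put(0) @ H1 ⇒ s:=0
H0 returns 0
H1 returns (0, 0)
H2 returns ((0, 0), ())
H3 returns [((0, 0), ())]
= [((0, 0), ())]

Answer: [((0, 0), ())]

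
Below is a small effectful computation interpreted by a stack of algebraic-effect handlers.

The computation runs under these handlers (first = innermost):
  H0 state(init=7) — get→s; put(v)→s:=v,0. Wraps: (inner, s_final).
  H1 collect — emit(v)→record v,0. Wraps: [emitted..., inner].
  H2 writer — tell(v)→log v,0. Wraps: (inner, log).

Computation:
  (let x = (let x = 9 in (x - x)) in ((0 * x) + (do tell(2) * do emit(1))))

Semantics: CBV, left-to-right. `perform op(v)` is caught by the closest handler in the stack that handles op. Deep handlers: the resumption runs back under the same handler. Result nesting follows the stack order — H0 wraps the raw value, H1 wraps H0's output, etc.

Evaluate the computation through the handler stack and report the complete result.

Answer: ([1, (0, 7)], (2))

Evaluation trace:
tell(2) @ H2 ⇒ log+=2
emit(1) @ H1 ⇒ out+=1
H0 returns (0, 7)
H1 returns [1, (0, 7)]
H2 returns ([1, (0, 7)], (2))
= ([1, (0, 7)], (2))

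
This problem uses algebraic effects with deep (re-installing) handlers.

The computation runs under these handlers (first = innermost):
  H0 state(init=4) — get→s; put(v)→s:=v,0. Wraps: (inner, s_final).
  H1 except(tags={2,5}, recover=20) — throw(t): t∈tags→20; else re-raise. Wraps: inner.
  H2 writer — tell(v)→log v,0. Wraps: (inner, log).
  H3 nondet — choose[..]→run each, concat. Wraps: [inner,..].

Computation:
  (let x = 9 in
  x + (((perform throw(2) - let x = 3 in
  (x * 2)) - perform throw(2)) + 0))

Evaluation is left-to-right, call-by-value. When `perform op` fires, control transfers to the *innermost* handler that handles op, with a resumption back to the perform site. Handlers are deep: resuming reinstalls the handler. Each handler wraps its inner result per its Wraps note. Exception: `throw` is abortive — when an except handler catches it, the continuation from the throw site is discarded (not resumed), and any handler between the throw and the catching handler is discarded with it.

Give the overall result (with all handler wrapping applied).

Evaluation trace:
throw(2) @ H1 caught ⇒ 20
H2 returns (20, ())
H3 returns [(20, ())]
= [(20, ())]

Answer: [(20, ())]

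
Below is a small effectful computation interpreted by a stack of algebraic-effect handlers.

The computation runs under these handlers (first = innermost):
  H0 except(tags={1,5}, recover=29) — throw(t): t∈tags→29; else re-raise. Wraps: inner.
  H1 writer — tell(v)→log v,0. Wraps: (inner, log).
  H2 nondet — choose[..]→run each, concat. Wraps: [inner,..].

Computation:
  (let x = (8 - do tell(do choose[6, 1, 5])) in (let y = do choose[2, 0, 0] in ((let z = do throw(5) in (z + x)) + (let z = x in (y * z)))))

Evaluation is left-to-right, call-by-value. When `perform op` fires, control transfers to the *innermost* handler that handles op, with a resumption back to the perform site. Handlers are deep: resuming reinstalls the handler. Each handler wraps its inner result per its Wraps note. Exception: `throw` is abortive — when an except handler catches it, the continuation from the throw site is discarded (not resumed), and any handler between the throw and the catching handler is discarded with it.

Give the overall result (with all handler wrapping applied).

Working:
choose[6, 1, 5] @ H2
  branch[0] choose=6:
    tell(6) @ H1 ⇒ log+=6
    choose[2, 0, 0] @ H2
      branch[0] choose=2:
        throw(5) @ H0 caught ⇒ 29
        H1 returns (29, (6))
        H2 returns [(29, (6))]
      branch[1] choose=0:
        throw(5) @ H0 caught ⇒ 29
        H1 returns (29, (6))
        H2 returns [(29, (6))]
      branch[2] choose=0:
        throw(5) @ H0 caught ⇒ 29
        H1 returns (29, (6))
        H2 returns [(29, (6))]
  branch[1] choose=1:
    tell(1) @ H1 ⇒ log+=1
    choose[2, 0, 0] @ H2
      branch[0] choose=2:
        throw(5) @ H0 caught ⇒ 29
        H1 returns (29, (1))
        H2 returns [(29, (1))]
      branch[1] choose=0:
        throw(5) @ H0 caught ⇒ 29
        H1 returns (29, (1))
        H2 returns [(29, (1))]
      branch[2] choose=0:
        throw(5) @ H0 caught ⇒ 29
        H1 returns (29, (1))
        H2 returns [(29, (1))]
  branch[2] choose=5:
    tell(5) @ H1 ⇒ log+=5
    choose[2, 0, 0] @ H2
      branch[0] choose=2:
        throw(5) @ H0 caught ⇒ 29
        H1 returns (29, (5))
        H2 returns [(29, (5))]
      branch[1] choose=0:
        throw(5) @ H0 caught ⇒ 29
        H1 returns (29, (5))
        H2 returns [(29, (5))]
      branch[2] choose=0:
        throw(5) @ H0 caught ⇒ 29
        H1 returns (29, (5))
        H2 returns [(29, (5))]
= [(29, (6)), (29, (6)), (29, (6)), (29, (1)), (29, (1)), (29, (1)), (29, (5)), (29, (5)), (29, (5))]

Answer: [(29, (6)), (29, (6)), (29, (6)), (29, (1)), (29, (1)), (29, (1)), (29, (5)), (29, (5)), (29, (5))]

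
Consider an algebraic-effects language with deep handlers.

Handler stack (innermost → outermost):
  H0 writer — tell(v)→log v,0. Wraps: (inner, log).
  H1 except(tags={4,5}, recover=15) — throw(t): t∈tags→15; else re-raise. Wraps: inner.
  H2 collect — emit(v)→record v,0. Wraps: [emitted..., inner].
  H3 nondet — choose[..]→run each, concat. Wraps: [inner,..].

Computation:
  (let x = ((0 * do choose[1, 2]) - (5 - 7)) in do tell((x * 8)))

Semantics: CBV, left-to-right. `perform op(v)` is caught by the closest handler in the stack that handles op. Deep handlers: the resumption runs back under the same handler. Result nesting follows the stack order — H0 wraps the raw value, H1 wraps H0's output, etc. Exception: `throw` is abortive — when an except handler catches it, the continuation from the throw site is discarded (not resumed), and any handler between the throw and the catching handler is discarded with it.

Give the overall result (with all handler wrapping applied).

Evaluation trace:
choose[1, 2] @ H3
  branch[0] choose=1:
    tell(16) @ H0 ⇒ log+=16
    H0 returns (0, (16))
    H1 returns (0, (16))
    H2 returns [(0, (16))]
    H3 returns [[(0, (16))]]
  branch[1] choose=2:
    tell(16) @ H0 ⇒ log+=16
    H0 returns (0, (16))
    H1 returns (0, (16))
    H2 returns [(0, (16))]
    H3 returns [[(0, (16))]]
= [[(0, (16))], [(0, (16))]]

Answer: [[(0, (16))], [(0, (16))]]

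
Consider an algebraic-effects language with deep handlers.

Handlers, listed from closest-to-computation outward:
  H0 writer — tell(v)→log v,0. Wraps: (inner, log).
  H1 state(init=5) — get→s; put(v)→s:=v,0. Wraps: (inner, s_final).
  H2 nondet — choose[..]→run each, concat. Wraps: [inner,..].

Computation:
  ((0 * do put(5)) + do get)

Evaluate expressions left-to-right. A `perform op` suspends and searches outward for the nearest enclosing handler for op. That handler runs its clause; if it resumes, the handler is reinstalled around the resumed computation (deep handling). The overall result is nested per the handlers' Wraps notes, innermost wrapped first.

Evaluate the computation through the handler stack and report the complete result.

Answer: [((5, ()), 5)]

Evaluation trace:
put(5) @ H1 ⇒ s:=5
get @ H1 ⇒ 5
H0 returns (5, ())
H1 returns ((5, ()), 5)
H2 returns [((5, ()), 5)]
= [((5, ()), 5)]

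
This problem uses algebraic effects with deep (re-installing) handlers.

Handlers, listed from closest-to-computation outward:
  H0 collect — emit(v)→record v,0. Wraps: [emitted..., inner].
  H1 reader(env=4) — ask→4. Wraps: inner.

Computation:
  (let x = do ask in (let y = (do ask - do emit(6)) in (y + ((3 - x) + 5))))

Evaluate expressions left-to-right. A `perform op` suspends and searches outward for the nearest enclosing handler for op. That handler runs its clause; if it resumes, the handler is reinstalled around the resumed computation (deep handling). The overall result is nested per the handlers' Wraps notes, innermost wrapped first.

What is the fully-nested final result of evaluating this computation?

Answer: [6, 8]

Step-by-step:
ask @ H1 ⇒ 4
ask @ H1 ⇒ 4
emit(6) @ H0 ⇒ out+=6
H0 returns [6, 8]
H1 returns [6, 8]
= [6, 8]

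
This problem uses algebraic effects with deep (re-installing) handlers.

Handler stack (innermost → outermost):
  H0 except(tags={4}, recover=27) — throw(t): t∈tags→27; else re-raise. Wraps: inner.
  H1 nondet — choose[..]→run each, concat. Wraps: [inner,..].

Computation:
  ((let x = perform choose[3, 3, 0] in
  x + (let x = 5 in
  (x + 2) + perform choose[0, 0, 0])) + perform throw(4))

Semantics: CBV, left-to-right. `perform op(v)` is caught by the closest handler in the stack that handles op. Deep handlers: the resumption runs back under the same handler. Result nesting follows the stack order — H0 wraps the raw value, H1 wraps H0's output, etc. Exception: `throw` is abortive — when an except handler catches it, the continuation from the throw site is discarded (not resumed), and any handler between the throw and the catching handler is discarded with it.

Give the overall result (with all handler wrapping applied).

Working:
choose[3, 3, 0] @ H1
  branch[0] choose=3:
    choose[0, 0, 0] @ H1
      branch[0] choose=0:
        throw(4) @ H0 caught ⇒ 27
        H1 returns [27]
      branch[1] choose=0:
        throw(4) @ H0 caught ⇒ 27
        H1 returns [27]
      branch[2] choose=0:
        throw(4) @ H0 caught ⇒ 27
        H1 returns [27]
  branch[1] choose=3:
    choose[0, 0, 0] @ H1
      branch[0] choose=0:
        throw(4) @ H0 caught ⇒ 27
        H1 returns [27]
      branch[1] choose=0:
        throw(4) @ H0 caught ⇒ 27
        H1 returns [27]
      branch[2] choose=0:
        throw(4) @ H0 caught ⇒ 27
        H1 returns [27]
  branch[2] choose=0:
    choose[0, 0, 0] @ H1
      branch[0] choose=0:
        throw(4) @ H0 caught ⇒ 27
        H1 returns [27]
      branch[1] choose=0:
        throw(4) @ H0 caught ⇒ 27
        H1 returns [27]
      branch[2] choose=0:
        throw(4) @ H0 caught ⇒ 27
        H1 returns [27]
= [27, 27, 27, 27, 27, 27, 27, 27, 27]

Answer: [27, 27, 27, 27, 27, 27, 27, 27, 27]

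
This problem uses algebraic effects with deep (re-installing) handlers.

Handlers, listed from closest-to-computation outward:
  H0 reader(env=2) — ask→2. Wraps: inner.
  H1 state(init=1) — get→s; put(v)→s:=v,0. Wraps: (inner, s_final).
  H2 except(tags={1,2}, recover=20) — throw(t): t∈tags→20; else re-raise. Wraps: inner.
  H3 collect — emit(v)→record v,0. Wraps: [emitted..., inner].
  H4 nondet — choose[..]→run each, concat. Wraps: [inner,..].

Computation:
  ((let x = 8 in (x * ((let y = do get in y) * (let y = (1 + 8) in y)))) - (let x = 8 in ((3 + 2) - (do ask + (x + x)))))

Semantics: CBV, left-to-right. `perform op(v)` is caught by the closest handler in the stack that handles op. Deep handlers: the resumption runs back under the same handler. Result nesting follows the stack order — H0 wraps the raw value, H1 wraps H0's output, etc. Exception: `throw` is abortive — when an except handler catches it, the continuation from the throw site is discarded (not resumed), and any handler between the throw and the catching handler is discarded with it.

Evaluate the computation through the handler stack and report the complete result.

Answer: [[(85, 1)]]

Step-by-step:
get @ H1 ⇒ 1
ask @ H0 ⇒ 2
H0 returns 85
H1 returns (85, 1)
H2 returns (85, 1)
H3 returns [(85, 1)]
H4 returns [[(85, 1)]]
= [[(85, 1)]]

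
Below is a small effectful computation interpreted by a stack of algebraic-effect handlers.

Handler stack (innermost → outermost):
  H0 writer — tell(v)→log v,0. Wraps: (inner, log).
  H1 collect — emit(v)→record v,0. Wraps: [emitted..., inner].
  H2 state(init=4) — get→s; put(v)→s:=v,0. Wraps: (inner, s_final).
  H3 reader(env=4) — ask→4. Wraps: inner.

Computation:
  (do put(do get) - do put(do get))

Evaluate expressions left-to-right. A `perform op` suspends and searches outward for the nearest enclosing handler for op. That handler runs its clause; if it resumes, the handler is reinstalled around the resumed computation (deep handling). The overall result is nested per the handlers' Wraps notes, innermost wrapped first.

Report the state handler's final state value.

Answer: 4

Step-by-step:
get @ H2 ⇒ 4
put(4) @ H2 ⇒ s:=4
get @ H2 ⇒ 4
put(4) @ H2 ⇒ s:=4
H0 returns (0, ())
H1 returns [(0, ())]
H2 returns ([(0, ())], 4)
H3 returns ([(0, ())], 4)
= ([(0, ())], 4)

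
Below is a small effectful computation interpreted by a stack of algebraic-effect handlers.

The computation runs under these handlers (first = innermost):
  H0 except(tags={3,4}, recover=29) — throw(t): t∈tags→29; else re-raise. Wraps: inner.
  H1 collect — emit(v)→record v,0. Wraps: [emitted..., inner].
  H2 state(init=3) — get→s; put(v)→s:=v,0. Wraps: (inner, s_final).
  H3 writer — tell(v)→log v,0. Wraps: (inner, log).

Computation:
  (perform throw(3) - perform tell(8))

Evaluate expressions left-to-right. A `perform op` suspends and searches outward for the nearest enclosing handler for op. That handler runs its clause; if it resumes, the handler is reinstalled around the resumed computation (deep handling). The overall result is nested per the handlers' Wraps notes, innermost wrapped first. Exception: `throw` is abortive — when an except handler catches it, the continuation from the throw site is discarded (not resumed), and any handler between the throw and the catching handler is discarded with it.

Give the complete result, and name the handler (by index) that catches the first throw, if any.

Step-by-step:
throw(3) @ H0 caught ⇒ 29
H1 returns [29]
H2 returns ([29], 3)
H3 returns (([29], 3), ())
= (([29], 3), ())

Answer: (([29], 3), ()) ; first throw caught by: H0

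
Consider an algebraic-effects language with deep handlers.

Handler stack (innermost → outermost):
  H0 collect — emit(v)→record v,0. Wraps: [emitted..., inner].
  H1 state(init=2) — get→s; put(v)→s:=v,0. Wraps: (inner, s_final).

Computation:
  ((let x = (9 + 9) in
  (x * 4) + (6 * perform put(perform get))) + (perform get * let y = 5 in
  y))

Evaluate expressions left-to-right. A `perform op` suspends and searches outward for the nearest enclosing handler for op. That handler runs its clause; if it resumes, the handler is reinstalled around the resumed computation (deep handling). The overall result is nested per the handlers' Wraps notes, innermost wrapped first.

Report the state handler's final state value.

Evaluation trace:
get @ H1 ⇒ 2
put(2) @ H1 ⇒ s:=2
get @ H1 ⇒ 2
H0 returns [82]
H1 returns ([82], 2)
= ([82], 2)

Answer: 2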